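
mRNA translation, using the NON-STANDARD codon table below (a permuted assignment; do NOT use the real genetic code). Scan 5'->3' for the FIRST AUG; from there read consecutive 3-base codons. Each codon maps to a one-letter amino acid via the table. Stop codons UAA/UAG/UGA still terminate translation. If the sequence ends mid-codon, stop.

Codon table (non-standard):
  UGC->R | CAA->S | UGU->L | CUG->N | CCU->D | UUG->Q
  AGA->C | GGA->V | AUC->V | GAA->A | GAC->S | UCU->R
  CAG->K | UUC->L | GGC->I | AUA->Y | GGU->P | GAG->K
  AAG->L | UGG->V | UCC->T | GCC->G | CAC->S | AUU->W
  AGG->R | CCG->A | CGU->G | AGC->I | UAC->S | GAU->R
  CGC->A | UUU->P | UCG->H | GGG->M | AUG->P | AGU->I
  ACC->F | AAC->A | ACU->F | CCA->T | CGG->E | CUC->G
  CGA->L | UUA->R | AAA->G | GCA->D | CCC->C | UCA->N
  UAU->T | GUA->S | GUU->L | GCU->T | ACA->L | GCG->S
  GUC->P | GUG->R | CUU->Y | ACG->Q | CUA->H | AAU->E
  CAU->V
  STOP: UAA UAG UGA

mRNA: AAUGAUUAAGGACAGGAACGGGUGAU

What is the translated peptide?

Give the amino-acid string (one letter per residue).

start AUG at pos 1
pos 1: AUG -> P; peptide=P
pos 4: AUU -> W; peptide=PW
pos 7: AAG -> L; peptide=PWL
pos 10: GAC -> S; peptide=PWLS
pos 13: AGG -> R; peptide=PWLSR
pos 16: AAC -> A; peptide=PWLSRA
pos 19: GGG -> M; peptide=PWLSRAM
pos 22: UGA -> STOP

Answer: PWLSRAM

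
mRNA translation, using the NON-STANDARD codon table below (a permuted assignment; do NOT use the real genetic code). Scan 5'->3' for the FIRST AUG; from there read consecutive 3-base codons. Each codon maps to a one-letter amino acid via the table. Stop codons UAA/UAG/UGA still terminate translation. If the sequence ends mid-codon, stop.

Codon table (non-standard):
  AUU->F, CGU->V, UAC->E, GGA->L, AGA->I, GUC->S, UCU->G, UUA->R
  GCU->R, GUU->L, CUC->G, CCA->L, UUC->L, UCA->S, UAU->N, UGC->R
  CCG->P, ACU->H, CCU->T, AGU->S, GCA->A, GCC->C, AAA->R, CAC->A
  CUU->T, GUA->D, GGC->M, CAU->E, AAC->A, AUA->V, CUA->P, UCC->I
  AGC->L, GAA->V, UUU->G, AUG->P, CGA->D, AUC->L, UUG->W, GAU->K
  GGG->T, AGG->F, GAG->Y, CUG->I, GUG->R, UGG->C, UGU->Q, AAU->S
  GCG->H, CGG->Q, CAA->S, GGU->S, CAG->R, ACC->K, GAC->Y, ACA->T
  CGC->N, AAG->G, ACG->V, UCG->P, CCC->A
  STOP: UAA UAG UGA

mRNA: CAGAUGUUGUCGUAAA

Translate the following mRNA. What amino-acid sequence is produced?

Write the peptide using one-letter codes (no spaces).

start AUG at pos 3
pos 3: AUG -> P; peptide=P
pos 6: UUG -> W; peptide=PW
pos 9: UCG -> P; peptide=PWP
pos 12: UAA -> STOP

Answer: PWP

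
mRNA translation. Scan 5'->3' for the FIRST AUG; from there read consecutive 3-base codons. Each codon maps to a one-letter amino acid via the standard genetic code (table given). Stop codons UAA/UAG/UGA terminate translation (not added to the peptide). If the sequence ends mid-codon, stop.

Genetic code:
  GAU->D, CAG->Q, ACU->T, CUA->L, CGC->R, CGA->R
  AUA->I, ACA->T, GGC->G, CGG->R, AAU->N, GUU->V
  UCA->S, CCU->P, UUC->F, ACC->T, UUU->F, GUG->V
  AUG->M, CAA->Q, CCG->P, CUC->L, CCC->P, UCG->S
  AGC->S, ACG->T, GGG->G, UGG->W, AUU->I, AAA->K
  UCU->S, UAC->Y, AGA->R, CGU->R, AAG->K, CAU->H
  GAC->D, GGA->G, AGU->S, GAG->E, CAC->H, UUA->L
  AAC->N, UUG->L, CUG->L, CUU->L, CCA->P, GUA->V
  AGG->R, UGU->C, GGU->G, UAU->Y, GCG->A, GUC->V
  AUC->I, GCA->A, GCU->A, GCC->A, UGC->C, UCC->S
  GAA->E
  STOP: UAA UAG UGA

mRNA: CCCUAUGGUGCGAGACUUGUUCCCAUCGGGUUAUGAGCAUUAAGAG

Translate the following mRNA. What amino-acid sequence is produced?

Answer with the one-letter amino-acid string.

Answer: MVRDLFPSGYEH

Derivation:
start AUG at pos 4
pos 4: AUG -> M; peptide=M
pos 7: GUG -> V; peptide=MV
pos 10: CGA -> R; peptide=MVR
pos 13: GAC -> D; peptide=MVRD
pos 16: UUG -> L; peptide=MVRDL
pos 19: UUC -> F; peptide=MVRDLF
pos 22: CCA -> P; peptide=MVRDLFP
pos 25: UCG -> S; peptide=MVRDLFPS
pos 28: GGU -> G; peptide=MVRDLFPSG
pos 31: UAU -> Y; peptide=MVRDLFPSGY
pos 34: GAG -> E; peptide=MVRDLFPSGYE
pos 37: CAU -> H; peptide=MVRDLFPSGYEH
pos 40: UAA -> STOP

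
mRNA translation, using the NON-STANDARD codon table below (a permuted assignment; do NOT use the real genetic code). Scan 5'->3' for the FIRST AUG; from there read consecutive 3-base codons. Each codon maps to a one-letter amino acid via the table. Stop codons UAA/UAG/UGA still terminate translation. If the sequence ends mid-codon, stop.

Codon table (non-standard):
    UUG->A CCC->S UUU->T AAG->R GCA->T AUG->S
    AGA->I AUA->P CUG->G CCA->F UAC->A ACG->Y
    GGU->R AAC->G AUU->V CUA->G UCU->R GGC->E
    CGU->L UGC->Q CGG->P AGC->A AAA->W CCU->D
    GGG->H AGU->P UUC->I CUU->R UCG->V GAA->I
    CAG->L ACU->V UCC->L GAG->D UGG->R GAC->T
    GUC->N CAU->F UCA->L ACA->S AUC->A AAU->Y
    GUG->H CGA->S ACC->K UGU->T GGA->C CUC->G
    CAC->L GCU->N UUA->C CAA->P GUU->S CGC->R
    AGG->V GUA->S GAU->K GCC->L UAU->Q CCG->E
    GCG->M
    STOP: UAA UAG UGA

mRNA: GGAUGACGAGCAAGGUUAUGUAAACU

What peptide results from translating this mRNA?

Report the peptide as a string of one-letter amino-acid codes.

Answer: SYARSS

Derivation:
start AUG at pos 2
pos 2: AUG -> S; peptide=S
pos 5: ACG -> Y; peptide=SY
pos 8: AGC -> A; peptide=SYA
pos 11: AAG -> R; peptide=SYAR
pos 14: GUU -> S; peptide=SYARS
pos 17: AUG -> S; peptide=SYARSS
pos 20: UAA -> STOP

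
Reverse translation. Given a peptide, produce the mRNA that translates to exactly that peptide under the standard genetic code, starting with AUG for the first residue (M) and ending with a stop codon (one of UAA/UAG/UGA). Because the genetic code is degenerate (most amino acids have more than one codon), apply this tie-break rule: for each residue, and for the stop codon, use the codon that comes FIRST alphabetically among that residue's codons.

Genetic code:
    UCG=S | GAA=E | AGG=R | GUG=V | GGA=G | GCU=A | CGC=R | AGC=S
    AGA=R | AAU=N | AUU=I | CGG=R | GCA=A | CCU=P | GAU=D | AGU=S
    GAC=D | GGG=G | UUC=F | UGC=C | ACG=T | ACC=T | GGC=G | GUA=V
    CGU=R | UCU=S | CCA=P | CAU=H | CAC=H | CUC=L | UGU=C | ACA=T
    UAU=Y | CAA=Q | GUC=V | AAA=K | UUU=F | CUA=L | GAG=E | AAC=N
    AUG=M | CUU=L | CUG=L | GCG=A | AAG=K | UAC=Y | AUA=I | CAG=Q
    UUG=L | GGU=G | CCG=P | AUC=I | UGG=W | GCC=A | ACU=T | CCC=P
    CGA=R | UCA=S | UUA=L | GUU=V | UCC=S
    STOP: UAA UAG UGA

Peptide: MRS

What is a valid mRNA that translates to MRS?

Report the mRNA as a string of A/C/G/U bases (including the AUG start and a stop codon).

residue 1: M -> AUG (start codon)
residue 2: R codons sorted = AGA,AGG,CGA,CGC,CGG,CGU -> pick first = AGA
residue 3: S codons sorted = AGC,AGU,UCA,UCC,UCG,UCU -> pick first = AGC
terminator: stop codons sorted = UAA,UAG,UGA -> pick first = UAA

Answer: mRNA: AUGAGAAGCUAA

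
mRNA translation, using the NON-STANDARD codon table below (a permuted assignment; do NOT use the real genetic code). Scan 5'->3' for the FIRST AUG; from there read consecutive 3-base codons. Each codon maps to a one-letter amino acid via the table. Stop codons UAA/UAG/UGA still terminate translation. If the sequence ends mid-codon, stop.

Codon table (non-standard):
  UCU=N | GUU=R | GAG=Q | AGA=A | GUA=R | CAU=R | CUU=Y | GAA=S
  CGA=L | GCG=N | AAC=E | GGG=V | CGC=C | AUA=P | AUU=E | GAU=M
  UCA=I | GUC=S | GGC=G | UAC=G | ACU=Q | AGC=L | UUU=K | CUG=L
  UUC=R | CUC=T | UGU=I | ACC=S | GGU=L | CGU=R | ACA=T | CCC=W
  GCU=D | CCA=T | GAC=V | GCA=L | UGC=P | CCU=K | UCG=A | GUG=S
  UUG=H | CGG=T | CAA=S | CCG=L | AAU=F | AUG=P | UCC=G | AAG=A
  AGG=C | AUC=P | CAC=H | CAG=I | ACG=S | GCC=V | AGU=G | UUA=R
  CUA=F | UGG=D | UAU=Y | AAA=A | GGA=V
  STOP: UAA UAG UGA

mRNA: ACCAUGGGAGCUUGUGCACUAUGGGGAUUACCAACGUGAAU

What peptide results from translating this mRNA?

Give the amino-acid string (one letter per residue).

start AUG at pos 3
pos 3: AUG -> P; peptide=P
pos 6: GGA -> V; peptide=PV
pos 9: GCU -> D; peptide=PVD
pos 12: UGU -> I; peptide=PVDI
pos 15: GCA -> L; peptide=PVDIL
pos 18: CUA -> F; peptide=PVDILF
pos 21: UGG -> D; peptide=PVDILFD
pos 24: GGA -> V; peptide=PVDILFDV
pos 27: UUA -> R; peptide=PVDILFDVR
pos 30: CCA -> T; peptide=PVDILFDVRT
pos 33: ACG -> S; peptide=PVDILFDVRTS
pos 36: UGA -> STOP

Answer: PVDILFDVRTS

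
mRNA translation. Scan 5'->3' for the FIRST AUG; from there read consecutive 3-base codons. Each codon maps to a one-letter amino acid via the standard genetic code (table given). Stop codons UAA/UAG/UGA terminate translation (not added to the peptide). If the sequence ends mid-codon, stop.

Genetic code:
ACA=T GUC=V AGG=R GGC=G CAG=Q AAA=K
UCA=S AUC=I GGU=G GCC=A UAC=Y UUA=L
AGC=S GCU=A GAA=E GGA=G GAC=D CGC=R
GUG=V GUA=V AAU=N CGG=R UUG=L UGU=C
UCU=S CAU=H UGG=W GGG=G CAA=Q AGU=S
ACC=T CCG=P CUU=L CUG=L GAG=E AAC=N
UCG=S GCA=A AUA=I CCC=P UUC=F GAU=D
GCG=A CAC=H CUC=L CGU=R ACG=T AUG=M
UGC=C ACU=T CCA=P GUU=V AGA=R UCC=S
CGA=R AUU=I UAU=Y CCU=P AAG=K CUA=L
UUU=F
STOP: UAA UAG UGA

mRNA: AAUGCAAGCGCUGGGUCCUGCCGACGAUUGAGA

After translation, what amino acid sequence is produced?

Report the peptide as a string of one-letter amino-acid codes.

start AUG at pos 1
pos 1: AUG -> M; peptide=M
pos 4: CAA -> Q; peptide=MQ
pos 7: GCG -> A; peptide=MQA
pos 10: CUG -> L; peptide=MQAL
pos 13: GGU -> G; peptide=MQALG
pos 16: CCU -> P; peptide=MQALGP
pos 19: GCC -> A; peptide=MQALGPA
pos 22: GAC -> D; peptide=MQALGPAD
pos 25: GAU -> D; peptide=MQALGPADD
pos 28: UGA -> STOP

Answer: MQALGPADD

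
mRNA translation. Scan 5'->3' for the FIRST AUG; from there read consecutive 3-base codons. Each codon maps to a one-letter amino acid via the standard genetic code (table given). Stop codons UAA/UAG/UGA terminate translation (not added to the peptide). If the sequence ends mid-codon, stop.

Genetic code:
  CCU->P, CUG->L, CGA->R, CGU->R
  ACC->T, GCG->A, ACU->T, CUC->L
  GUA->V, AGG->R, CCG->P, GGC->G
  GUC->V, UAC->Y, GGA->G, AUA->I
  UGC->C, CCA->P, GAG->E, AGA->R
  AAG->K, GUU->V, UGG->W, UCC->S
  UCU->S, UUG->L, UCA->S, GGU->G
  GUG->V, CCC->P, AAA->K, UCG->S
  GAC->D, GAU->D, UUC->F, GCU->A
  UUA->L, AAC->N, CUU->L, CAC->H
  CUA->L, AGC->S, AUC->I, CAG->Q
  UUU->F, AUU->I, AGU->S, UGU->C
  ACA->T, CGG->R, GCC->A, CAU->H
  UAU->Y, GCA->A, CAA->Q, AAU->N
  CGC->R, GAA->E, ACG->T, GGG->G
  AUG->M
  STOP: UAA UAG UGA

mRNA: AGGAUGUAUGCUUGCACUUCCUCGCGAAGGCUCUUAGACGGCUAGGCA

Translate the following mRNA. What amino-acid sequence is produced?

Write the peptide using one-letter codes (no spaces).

start AUG at pos 3
pos 3: AUG -> M; peptide=M
pos 6: UAU -> Y; peptide=MY
pos 9: GCU -> A; peptide=MYA
pos 12: UGC -> C; peptide=MYAC
pos 15: ACU -> T; peptide=MYACT
pos 18: UCC -> S; peptide=MYACTS
pos 21: UCG -> S; peptide=MYACTSS
pos 24: CGA -> R; peptide=MYACTSSR
pos 27: AGG -> R; peptide=MYACTSSRR
pos 30: CUC -> L; peptide=MYACTSSRRL
pos 33: UUA -> L; peptide=MYACTSSRRLL
pos 36: GAC -> D; peptide=MYACTSSRRLLD
pos 39: GGC -> G; peptide=MYACTSSRRLLDG
pos 42: UAG -> STOP

Answer: MYACTSSRRLLDG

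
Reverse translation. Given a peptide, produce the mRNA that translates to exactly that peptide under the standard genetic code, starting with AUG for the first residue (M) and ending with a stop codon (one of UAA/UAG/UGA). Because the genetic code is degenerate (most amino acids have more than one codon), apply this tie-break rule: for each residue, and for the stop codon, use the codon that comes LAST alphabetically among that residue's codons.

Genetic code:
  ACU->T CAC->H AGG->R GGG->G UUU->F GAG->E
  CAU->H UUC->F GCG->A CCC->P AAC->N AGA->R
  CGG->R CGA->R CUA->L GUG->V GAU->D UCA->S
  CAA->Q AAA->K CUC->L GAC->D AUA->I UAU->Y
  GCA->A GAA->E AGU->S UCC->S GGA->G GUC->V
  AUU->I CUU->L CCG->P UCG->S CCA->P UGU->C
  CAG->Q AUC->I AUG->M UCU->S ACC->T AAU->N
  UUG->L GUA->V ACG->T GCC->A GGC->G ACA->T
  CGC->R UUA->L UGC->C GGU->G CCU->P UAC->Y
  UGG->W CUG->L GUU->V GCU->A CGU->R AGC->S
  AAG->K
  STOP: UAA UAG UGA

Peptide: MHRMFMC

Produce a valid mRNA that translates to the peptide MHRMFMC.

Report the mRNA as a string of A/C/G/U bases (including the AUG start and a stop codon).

residue 1: M -> AUG (start codon)
residue 2: H codons sorted = CAC,CAU -> pick last = CAU
residue 3: R codons sorted = AGA,AGG,CGA,CGC,CGG,CGU -> pick last = CGU
residue 4: M -> AUG (only codon)
residue 5: F codons sorted = UUC,UUU -> pick last = UUU
residue 6: M -> AUG (only codon)
residue 7: C codons sorted = UGC,UGU -> pick last = UGU
terminator: stop codons sorted = UAA,UAG,UGA -> pick last = UGA

Answer: mRNA: AUGCAUCGUAUGUUUAUGUGUUGA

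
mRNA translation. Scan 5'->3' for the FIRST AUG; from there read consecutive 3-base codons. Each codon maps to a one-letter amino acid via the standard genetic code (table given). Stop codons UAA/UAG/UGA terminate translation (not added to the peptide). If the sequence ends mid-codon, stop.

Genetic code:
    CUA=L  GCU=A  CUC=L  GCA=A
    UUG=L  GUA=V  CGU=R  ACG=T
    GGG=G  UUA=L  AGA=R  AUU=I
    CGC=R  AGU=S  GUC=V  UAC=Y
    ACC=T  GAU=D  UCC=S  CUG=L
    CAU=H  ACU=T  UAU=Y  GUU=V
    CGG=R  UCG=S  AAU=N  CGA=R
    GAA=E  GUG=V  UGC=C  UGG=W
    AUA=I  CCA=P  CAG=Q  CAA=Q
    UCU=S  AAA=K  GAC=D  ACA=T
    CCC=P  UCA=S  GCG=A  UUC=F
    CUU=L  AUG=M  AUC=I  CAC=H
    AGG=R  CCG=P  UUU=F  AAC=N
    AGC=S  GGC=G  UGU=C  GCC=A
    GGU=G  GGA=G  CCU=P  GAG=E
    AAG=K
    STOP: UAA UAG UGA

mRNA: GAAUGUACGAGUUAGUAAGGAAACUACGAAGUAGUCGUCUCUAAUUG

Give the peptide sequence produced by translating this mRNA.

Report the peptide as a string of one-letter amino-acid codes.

Answer: MYELVRKLRSSRL

Derivation:
start AUG at pos 2
pos 2: AUG -> M; peptide=M
pos 5: UAC -> Y; peptide=MY
pos 8: GAG -> E; peptide=MYE
pos 11: UUA -> L; peptide=MYEL
pos 14: GUA -> V; peptide=MYELV
pos 17: AGG -> R; peptide=MYELVR
pos 20: AAA -> K; peptide=MYELVRK
pos 23: CUA -> L; peptide=MYELVRKL
pos 26: CGA -> R; peptide=MYELVRKLR
pos 29: AGU -> S; peptide=MYELVRKLRS
pos 32: AGU -> S; peptide=MYELVRKLRSS
pos 35: CGU -> R; peptide=MYELVRKLRSSR
pos 38: CUC -> L; peptide=MYELVRKLRSSRL
pos 41: UAA -> STOP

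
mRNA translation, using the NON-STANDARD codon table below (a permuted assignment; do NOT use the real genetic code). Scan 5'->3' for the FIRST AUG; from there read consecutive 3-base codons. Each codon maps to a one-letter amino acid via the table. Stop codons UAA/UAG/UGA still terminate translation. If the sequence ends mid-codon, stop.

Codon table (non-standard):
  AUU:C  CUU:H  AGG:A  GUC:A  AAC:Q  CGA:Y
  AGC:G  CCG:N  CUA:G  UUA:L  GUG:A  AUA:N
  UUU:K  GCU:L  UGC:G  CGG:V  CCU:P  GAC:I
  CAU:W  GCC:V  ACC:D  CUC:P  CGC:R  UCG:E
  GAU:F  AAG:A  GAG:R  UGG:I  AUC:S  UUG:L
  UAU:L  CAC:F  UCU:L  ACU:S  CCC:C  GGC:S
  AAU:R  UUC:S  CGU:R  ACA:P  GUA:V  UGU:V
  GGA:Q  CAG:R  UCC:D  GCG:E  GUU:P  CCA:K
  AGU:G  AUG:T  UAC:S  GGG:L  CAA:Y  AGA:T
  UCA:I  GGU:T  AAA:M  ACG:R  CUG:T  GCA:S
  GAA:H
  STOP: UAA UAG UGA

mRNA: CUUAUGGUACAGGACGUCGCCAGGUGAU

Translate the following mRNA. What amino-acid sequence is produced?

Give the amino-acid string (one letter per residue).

Answer: TVRIAVA

Derivation:
start AUG at pos 3
pos 3: AUG -> T; peptide=T
pos 6: GUA -> V; peptide=TV
pos 9: CAG -> R; peptide=TVR
pos 12: GAC -> I; peptide=TVRI
pos 15: GUC -> A; peptide=TVRIA
pos 18: GCC -> V; peptide=TVRIAV
pos 21: AGG -> A; peptide=TVRIAVA
pos 24: UGA -> STOP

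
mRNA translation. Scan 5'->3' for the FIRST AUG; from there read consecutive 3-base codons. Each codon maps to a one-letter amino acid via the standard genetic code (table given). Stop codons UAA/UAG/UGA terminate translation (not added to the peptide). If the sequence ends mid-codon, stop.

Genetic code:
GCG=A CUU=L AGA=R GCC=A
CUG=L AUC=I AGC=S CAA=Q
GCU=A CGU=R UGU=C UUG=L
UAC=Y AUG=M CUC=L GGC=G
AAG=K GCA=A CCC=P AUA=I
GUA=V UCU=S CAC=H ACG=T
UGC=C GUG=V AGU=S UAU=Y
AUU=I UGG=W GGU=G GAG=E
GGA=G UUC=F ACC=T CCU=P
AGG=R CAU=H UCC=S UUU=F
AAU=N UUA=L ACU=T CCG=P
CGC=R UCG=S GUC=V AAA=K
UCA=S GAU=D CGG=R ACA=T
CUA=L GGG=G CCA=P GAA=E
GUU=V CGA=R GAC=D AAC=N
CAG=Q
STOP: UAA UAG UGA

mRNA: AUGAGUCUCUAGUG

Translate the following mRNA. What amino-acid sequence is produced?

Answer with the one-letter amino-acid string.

start AUG at pos 0
pos 0: AUG -> M; peptide=M
pos 3: AGU -> S; peptide=MS
pos 6: CUC -> L; peptide=MSL
pos 9: UAG -> STOP

Answer: MSL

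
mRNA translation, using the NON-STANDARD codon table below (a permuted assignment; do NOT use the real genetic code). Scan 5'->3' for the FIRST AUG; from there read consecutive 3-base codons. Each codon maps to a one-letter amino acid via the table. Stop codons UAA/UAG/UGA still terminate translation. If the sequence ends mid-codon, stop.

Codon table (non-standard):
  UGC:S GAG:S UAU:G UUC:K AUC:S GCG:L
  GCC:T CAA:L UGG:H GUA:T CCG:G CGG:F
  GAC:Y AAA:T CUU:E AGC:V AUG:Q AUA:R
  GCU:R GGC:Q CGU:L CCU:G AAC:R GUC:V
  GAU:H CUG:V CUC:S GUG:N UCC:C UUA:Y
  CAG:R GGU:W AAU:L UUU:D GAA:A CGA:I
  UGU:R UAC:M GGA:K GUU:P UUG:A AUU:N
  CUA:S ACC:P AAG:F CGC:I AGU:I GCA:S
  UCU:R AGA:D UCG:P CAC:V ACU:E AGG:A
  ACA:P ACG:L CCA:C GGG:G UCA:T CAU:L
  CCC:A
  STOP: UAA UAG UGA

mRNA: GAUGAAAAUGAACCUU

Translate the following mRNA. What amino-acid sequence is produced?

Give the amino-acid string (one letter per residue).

Answer: QTQRE

Derivation:
start AUG at pos 1
pos 1: AUG -> Q; peptide=Q
pos 4: AAA -> T; peptide=QT
pos 7: AUG -> Q; peptide=QTQ
pos 10: AAC -> R; peptide=QTQR
pos 13: CUU -> E; peptide=QTQRE
pos 16: only 0 nt remain (<3), stop (end of mRNA)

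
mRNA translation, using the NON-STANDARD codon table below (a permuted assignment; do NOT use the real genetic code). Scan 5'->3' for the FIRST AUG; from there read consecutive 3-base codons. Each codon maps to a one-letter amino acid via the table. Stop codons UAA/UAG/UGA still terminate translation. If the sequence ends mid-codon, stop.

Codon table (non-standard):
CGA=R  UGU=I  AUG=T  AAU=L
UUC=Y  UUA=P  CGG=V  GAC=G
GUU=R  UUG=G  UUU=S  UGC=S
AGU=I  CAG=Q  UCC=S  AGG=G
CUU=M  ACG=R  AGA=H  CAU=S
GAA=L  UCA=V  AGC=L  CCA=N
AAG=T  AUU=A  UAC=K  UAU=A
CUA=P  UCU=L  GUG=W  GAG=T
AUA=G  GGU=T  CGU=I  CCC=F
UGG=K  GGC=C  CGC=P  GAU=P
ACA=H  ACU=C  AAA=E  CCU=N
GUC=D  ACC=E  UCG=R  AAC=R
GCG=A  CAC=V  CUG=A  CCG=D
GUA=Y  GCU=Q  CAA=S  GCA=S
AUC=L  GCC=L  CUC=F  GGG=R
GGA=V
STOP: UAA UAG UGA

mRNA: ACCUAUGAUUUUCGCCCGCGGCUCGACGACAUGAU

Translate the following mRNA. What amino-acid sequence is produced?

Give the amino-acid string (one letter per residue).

start AUG at pos 4
pos 4: AUG -> T; peptide=T
pos 7: AUU -> A; peptide=TA
pos 10: UUC -> Y; peptide=TAY
pos 13: GCC -> L; peptide=TAYL
pos 16: CGC -> P; peptide=TAYLP
pos 19: GGC -> C; peptide=TAYLPC
pos 22: UCG -> R; peptide=TAYLPCR
pos 25: ACG -> R; peptide=TAYLPCRR
pos 28: ACA -> H; peptide=TAYLPCRRH
pos 31: UGA -> STOP

Answer: TAYLPCRRH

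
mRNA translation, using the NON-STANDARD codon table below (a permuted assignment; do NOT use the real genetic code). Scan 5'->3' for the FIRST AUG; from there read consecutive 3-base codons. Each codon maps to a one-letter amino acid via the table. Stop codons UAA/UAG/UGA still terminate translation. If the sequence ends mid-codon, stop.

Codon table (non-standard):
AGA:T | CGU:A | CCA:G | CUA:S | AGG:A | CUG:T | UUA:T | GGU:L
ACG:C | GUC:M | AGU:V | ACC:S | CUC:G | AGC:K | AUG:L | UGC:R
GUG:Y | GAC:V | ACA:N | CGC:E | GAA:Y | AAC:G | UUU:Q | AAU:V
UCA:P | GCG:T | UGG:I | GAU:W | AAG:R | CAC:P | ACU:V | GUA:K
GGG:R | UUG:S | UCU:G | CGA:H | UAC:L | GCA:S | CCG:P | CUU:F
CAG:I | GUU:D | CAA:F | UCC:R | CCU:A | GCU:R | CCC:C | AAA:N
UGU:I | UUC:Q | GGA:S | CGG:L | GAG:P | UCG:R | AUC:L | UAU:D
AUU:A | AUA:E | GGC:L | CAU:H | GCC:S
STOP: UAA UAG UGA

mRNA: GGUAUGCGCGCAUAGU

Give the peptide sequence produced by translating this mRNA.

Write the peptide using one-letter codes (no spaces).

start AUG at pos 3
pos 3: AUG -> L; peptide=L
pos 6: CGC -> E; peptide=LE
pos 9: GCA -> S; peptide=LES
pos 12: UAG -> STOP

Answer: LES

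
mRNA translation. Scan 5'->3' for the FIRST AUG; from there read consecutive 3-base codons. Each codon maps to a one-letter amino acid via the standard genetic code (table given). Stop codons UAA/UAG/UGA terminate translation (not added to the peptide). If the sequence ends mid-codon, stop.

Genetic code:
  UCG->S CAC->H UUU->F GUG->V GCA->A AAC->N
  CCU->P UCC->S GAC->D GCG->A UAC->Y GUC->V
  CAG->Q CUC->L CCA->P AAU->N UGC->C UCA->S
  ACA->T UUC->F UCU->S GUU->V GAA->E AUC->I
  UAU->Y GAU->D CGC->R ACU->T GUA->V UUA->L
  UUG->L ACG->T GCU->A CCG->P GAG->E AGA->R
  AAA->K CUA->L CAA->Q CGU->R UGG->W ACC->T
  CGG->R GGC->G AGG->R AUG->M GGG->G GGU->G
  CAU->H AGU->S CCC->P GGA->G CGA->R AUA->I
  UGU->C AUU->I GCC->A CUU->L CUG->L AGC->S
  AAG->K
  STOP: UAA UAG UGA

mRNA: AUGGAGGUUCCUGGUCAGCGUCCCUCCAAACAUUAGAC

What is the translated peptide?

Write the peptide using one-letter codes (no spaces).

Answer: MEVPGQRPSKH

Derivation:
start AUG at pos 0
pos 0: AUG -> M; peptide=M
pos 3: GAG -> E; peptide=ME
pos 6: GUU -> V; peptide=MEV
pos 9: CCU -> P; peptide=MEVP
pos 12: GGU -> G; peptide=MEVPG
pos 15: CAG -> Q; peptide=MEVPGQ
pos 18: CGU -> R; peptide=MEVPGQR
pos 21: CCC -> P; peptide=MEVPGQRP
pos 24: UCC -> S; peptide=MEVPGQRPS
pos 27: AAA -> K; peptide=MEVPGQRPSK
pos 30: CAU -> H; peptide=MEVPGQRPSKH
pos 33: UAG -> STOP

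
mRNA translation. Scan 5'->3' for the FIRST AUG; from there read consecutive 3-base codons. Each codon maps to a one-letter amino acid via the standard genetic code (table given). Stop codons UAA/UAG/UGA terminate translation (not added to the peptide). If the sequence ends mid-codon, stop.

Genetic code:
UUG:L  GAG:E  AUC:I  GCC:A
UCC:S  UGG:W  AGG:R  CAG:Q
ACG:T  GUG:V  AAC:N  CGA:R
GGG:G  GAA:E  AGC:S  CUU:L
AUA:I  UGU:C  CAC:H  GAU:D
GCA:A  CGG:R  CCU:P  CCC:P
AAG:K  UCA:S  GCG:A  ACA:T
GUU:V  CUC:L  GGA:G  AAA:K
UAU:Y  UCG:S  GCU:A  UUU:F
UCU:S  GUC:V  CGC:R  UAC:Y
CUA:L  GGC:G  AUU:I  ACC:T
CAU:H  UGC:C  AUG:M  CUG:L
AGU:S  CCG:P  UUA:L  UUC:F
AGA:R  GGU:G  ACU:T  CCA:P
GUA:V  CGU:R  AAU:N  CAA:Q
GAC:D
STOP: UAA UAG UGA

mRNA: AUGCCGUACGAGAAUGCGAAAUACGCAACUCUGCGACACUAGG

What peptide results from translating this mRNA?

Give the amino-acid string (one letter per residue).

Answer: MPYENAKYATLRH

Derivation:
start AUG at pos 0
pos 0: AUG -> M; peptide=M
pos 3: CCG -> P; peptide=MP
pos 6: UAC -> Y; peptide=MPY
pos 9: GAG -> E; peptide=MPYE
pos 12: AAU -> N; peptide=MPYEN
pos 15: GCG -> A; peptide=MPYENA
pos 18: AAA -> K; peptide=MPYENAK
pos 21: UAC -> Y; peptide=MPYENAKY
pos 24: GCA -> A; peptide=MPYENAKYA
pos 27: ACU -> T; peptide=MPYENAKYAT
pos 30: CUG -> L; peptide=MPYENAKYATL
pos 33: CGA -> R; peptide=MPYENAKYATLR
pos 36: CAC -> H; peptide=MPYENAKYATLRH
pos 39: UAG -> STOP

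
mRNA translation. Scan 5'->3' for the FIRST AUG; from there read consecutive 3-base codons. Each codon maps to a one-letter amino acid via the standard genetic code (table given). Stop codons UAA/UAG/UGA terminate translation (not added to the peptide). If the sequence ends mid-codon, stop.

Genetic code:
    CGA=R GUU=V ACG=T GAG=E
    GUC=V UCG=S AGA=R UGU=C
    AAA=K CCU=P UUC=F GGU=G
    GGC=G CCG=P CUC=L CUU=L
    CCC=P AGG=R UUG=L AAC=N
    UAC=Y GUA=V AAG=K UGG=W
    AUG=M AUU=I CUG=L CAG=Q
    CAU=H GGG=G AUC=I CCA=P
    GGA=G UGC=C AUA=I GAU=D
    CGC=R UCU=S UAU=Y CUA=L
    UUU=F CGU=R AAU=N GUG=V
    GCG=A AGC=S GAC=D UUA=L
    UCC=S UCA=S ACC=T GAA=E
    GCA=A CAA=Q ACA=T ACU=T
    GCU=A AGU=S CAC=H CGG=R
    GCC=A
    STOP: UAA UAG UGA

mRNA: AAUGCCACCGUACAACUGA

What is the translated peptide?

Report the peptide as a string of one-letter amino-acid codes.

Answer: MPPYN

Derivation:
start AUG at pos 1
pos 1: AUG -> M; peptide=M
pos 4: CCA -> P; peptide=MP
pos 7: CCG -> P; peptide=MPP
pos 10: UAC -> Y; peptide=MPPY
pos 13: AAC -> N; peptide=MPPYN
pos 16: UGA -> STOP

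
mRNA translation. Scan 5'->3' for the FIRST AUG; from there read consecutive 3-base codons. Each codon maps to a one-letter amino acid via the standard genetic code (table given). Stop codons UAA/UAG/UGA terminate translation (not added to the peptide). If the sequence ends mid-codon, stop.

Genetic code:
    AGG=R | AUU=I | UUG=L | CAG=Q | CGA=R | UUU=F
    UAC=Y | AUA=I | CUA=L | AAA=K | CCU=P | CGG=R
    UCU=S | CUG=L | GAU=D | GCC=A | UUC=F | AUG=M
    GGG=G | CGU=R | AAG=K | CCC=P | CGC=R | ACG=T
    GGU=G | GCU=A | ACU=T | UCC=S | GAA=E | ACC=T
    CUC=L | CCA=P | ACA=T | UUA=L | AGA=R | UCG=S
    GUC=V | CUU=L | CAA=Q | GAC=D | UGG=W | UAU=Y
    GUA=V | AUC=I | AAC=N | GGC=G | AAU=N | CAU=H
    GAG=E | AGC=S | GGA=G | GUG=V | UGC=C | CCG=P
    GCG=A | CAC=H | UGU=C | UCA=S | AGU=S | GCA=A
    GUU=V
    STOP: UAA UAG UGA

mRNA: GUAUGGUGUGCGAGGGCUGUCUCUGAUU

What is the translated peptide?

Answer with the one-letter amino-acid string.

Answer: MVCEGCL

Derivation:
start AUG at pos 2
pos 2: AUG -> M; peptide=M
pos 5: GUG -> V; peptide=MV
pos 8: UGC -> C; peptide=MVC
pos 11: GAG -> E; peptide=MVCE
pos 14: GGC -> G; peptide=MVCEG
pos 17: UGU -> C; peptide=MVCEGC
pos 20: CUC -> L; peptide=MVCEGCL
pos 23: UGA -> STOP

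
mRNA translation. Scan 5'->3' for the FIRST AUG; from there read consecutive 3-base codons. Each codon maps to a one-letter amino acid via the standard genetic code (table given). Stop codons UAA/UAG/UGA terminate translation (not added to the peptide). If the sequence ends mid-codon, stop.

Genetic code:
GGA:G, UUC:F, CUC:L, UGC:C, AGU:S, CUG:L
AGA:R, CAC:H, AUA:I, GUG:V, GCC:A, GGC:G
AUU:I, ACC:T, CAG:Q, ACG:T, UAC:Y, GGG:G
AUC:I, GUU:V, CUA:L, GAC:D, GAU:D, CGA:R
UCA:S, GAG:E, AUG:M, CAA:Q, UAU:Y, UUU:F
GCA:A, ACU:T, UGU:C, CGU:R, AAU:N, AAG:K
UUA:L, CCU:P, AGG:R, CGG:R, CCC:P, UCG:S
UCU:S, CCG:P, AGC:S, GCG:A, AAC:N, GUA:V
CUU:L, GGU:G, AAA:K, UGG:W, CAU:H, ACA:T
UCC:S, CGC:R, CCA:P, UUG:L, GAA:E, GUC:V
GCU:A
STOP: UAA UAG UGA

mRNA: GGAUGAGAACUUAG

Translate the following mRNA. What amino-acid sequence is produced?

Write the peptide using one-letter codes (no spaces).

Answer: MRT

Derivation:
start AUG at pos 2
pos 2: AUG -> M; peptide=M
pos 5: AGA -> R; peptide=MR
pos 8: ACU -> T; peptide=MRT
pos 11: UAG -> STOP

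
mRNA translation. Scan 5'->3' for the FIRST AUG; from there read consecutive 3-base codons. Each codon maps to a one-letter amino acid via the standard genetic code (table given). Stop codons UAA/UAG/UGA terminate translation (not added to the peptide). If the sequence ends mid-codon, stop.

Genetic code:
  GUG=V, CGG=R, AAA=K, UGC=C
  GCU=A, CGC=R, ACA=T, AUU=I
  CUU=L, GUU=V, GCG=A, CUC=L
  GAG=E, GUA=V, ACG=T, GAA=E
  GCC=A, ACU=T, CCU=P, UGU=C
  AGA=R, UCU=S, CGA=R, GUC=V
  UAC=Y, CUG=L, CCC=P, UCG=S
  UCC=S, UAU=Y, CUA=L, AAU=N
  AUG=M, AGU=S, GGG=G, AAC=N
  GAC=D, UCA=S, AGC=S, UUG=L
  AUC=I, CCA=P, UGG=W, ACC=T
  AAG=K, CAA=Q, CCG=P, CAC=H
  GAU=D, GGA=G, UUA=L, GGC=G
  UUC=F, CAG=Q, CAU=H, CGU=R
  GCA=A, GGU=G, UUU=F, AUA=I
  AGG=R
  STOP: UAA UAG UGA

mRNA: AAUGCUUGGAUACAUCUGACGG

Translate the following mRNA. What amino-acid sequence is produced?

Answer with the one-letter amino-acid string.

Answer: MLGYI

Derivation:
start AUG at pos 1
pos 1: AUG -> M; peptide=M
pos 4: CUU -> L; peptide=ML
pos 7: GGA -> G; peptide=MLG
pos 10: UAC -> Y; peptide=MLGY
pos 13: AUC -> I; peptide=MLGYI
pos 16: UGA -> STOP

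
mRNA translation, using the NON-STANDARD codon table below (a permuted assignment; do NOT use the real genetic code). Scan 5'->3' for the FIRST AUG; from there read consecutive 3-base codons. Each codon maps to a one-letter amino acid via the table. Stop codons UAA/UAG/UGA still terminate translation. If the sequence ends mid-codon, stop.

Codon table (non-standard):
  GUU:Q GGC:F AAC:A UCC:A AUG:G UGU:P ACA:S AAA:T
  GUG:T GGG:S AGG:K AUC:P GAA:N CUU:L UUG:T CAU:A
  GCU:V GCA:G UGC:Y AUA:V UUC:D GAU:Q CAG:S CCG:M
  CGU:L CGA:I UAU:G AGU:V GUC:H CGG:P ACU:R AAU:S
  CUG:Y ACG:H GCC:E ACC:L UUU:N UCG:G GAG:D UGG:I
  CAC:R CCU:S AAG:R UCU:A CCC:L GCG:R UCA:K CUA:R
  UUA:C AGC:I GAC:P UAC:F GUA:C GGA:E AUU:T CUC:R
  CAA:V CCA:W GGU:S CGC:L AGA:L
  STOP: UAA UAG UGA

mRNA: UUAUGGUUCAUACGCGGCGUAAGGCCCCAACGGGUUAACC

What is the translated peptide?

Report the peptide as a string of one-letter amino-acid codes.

Answer: GQAHPLREWHS

Derivation:
start AUG at pos 2
pos 2: AUG -> G; peptide=G
pos 5: GUU -> Q; peptide=GQ
pos 8: CAU -> A; peptide=GQA
pos 11: ACG -> H; peptide=GQAH
pos 14: CGG -> P; peptide=GQAHP
pos 17: CGU -> L; peptide=GQAHPL
pos 20: AAG -> R; peptide=GQAHPLR
pos 23: GCC -> E; peptide=GQAHPLRE
pos 26: CCA -> W; peptide=GQAHPLREW
pos 29: ACG -> H; peptide=GQAHPLREWH
pos 32: GGU -> S; peptide=GQAHPLREWHS
pos 35: UAA -> STOP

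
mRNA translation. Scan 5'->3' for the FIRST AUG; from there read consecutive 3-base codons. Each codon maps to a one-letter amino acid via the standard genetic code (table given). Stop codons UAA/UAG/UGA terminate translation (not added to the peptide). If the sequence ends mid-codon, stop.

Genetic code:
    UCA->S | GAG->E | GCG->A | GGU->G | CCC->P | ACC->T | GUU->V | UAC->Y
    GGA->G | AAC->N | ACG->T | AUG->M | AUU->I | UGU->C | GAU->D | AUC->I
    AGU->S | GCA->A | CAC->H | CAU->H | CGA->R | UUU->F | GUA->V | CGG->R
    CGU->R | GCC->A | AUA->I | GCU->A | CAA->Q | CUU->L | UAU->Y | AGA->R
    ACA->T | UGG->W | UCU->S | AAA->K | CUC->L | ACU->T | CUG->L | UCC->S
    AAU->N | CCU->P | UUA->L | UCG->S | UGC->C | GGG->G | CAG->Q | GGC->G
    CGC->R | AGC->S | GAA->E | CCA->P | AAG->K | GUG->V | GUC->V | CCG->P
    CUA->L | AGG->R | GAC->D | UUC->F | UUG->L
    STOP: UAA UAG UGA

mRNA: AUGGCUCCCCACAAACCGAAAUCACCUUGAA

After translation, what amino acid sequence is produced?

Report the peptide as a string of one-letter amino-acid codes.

Answer: MAPHKPKSP

Derivation:
start AUG at pos 0
pos 0: AUG -> M; peptide=M
pos 3: GCU -> A; peptide=MA
pos 6: CCC -> P; peptide=MAP
pos 9: CAC -> H; peptide=MAPH
pos 12: AAA -> K; peptide=MAPHK
pos 15: CCG -> P; peptide=MAPHKP
pos 18: AAA -> K; peptide=MAPHKPK
pos 21: UCA -> S; peptide=MAPHKPKS
pos 24: CCU -> P; peptide=MAPHKPKSP
pos 27: UGA -> STOP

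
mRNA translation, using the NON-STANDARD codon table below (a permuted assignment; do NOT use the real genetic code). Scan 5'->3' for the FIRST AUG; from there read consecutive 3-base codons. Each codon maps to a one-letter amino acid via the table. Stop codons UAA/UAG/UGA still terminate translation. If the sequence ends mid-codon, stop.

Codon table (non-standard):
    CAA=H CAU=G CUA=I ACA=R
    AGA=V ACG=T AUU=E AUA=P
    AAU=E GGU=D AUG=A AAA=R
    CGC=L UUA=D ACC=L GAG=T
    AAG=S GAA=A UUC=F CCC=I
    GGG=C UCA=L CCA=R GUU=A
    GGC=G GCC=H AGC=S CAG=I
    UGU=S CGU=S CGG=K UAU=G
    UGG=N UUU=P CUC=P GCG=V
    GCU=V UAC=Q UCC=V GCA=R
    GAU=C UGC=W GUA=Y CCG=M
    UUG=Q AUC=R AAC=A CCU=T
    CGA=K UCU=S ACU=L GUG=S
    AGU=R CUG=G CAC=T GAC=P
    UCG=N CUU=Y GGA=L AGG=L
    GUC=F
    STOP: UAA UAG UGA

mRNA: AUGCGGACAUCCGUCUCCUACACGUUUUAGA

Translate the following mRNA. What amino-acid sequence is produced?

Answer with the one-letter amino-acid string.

start AUG at pos 0
pos 0: AUG -> A; peptide=A
pos 3: CGG -> K; peptide=AK
pos 6: ACA -> R; peptide=AKR
pos 9: UCC -> V; peptide=AKRV
pos 12: GUC -> F; peptide=AKRVF
pos 15: UCC -> V; peptide=AKRVFV
pos 18: UAC -> Q; peptide=AKRVFVQ
pos 21: ACG -> T; peptide=AKRVFVQT
pos 24: UUU -> P; peptide=AKRVFVQTP
pos 27: UAG -> STOP

Answer: AKRVFVQTP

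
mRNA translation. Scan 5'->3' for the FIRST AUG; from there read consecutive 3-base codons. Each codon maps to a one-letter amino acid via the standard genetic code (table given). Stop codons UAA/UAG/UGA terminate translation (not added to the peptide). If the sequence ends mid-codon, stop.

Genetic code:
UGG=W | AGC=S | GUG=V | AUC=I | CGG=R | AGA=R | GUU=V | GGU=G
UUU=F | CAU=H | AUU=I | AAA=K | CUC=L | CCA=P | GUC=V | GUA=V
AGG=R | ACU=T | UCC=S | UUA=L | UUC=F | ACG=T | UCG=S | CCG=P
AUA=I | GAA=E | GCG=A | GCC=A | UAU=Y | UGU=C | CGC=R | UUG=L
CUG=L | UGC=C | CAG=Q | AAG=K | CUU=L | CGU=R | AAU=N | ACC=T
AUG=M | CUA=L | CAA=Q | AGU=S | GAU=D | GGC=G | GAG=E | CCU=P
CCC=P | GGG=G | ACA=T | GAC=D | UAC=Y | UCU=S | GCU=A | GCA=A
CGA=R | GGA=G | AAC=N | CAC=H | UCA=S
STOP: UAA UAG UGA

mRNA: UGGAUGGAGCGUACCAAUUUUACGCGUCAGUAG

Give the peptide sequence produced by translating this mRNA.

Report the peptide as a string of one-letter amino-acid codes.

Answer: MERTNFTRQ

Derivation:
start AUG at pos 3
pos 3: AUG -> M; peptide=M
pos 6: GAG -> E; peptide=ME
pos 9: CGU -> R; peptide=MER
pos 12: ACC -> T; peptide=MERT
pos 15: AAU -> N; peptide=MERTN
pos 18: UUU -> F; peptide=MERTNF
pos 21: ACG -> T; peptide=MERTNFT
pos 24: CGU -> R; peptide=MERTNFTR
pos 27: CAG -> Q; peptide=MERTNFTRQ
pos 30: UAG -> STOP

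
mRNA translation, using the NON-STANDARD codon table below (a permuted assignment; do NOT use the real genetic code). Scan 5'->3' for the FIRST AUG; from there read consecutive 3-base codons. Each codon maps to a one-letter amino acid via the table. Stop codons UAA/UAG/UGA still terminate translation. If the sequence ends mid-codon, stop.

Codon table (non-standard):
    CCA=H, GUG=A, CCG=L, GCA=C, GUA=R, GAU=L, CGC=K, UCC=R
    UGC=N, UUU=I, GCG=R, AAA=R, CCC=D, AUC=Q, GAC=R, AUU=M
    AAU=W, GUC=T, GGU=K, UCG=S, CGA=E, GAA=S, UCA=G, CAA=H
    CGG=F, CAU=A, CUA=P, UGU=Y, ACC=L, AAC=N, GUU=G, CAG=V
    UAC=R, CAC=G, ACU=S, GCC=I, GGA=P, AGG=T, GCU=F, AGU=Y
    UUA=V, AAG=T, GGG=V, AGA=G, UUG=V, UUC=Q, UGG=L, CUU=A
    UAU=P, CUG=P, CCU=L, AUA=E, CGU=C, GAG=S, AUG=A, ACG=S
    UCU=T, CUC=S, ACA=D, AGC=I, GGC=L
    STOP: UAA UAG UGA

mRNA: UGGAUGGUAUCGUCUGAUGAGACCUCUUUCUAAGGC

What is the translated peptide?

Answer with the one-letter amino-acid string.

start AUG at pos 3
pos 3: AUG -> A; peptide=A
pos 6: GUA -> R; peptide=AR
pos 9: UCG -> S; peptide=ARS
pos 12: UCU -> T; peptide=ARST
pos 15: GAU -> L; peptide=ARSTL
pos 18: GAG -> S; peptide=ARSTLS
pos 21: ACC -> L; peptide=ARSTLSL
pos 24: UCU -> T; peptide=ARSTLSLT
pos 27: UUC -> Q; peptide=ARSTLSLTQ
pos 30: UAA -> STOP

Answer: ARSTLSLTQ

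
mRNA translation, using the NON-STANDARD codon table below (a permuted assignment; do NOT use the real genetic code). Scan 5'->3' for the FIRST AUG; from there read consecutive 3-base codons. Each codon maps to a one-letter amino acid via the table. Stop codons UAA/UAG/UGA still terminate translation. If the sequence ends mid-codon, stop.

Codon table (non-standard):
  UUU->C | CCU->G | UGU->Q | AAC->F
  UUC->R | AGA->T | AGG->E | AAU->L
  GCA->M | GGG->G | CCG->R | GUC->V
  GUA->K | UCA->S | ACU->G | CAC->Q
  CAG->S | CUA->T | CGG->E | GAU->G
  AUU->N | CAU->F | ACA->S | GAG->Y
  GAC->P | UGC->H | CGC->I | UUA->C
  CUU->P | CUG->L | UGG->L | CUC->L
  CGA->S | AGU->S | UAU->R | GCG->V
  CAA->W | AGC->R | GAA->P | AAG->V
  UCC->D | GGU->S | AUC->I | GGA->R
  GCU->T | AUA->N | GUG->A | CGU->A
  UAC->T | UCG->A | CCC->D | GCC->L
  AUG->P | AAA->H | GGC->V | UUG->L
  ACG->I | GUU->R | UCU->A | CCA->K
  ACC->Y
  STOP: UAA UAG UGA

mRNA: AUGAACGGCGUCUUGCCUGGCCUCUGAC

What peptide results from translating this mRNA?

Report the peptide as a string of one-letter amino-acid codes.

Answer: PFVVLGVL

Derivation:
start AUG at pos 0
pos 0: AUG -> P; peptide=P
pos 3: AAC -> F; peptide=PF
pos 6: GGC -> V; peptide=PFV
pos 9: GUC -> V; peptide=PFVV
pos 12: UUG -> L; peptide=PFVVL
pos 15: CCU -> G; peptide=PFVVLG
pos 18: GGC -> V; peptide=PFVVLGV
pos 21: CUC -> L; peptide=PFVVLGVL
pos 24: UGA -> STOP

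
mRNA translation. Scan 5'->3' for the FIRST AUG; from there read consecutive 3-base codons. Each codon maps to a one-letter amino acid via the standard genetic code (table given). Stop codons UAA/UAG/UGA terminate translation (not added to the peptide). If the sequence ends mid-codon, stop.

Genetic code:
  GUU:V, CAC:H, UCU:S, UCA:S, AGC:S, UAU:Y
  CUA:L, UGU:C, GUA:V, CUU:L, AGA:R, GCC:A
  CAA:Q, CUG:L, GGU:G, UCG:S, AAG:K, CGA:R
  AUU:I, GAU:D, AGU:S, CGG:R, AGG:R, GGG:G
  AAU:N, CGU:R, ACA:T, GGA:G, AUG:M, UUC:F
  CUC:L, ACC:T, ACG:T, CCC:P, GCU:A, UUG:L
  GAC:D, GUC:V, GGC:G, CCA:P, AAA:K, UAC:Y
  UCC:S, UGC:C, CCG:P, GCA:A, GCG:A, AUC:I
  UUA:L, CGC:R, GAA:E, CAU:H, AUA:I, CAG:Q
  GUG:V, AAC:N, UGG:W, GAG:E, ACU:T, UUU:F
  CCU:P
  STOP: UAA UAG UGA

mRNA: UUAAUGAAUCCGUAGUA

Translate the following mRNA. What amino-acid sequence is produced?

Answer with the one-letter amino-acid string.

Answer: MNP

Derivation:
start AUG at pos 3
pos 3: AUG -> M; peptide=M
pos 6: AAU -> N; peptide=MN
pos 9: CCG -> P; peptide=MNP
pos 12: UAG -> STOP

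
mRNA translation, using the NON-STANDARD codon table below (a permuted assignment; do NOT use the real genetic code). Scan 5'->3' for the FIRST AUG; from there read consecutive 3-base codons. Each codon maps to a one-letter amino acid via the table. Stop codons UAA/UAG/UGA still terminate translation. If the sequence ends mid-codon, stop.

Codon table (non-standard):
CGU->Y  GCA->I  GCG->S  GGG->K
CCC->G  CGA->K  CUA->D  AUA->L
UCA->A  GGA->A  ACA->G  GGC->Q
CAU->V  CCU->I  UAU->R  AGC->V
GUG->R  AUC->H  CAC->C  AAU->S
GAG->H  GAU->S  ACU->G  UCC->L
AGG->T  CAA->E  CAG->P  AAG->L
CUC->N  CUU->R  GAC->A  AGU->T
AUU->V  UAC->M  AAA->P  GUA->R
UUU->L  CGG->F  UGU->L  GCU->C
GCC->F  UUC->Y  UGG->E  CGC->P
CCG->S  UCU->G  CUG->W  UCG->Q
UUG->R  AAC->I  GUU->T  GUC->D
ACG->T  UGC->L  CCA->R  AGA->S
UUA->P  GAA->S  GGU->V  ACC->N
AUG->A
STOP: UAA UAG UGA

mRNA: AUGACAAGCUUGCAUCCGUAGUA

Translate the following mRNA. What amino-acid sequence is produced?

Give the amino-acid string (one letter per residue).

start AUG at pos 0
pos 0: AUG -> A; peptide=A
pos 3: ACA -> G; peptide=AG
pos 6: AGC -> V; peptide=AGV
pos 9: UUG -> R; peptide=AGVR
pos 12: CAU -> V; peptide=AGVRV
pos 15: CCG -> S; peptide=AGVRVS
pos 18: UAG -> STOP

Answer: AGVRVS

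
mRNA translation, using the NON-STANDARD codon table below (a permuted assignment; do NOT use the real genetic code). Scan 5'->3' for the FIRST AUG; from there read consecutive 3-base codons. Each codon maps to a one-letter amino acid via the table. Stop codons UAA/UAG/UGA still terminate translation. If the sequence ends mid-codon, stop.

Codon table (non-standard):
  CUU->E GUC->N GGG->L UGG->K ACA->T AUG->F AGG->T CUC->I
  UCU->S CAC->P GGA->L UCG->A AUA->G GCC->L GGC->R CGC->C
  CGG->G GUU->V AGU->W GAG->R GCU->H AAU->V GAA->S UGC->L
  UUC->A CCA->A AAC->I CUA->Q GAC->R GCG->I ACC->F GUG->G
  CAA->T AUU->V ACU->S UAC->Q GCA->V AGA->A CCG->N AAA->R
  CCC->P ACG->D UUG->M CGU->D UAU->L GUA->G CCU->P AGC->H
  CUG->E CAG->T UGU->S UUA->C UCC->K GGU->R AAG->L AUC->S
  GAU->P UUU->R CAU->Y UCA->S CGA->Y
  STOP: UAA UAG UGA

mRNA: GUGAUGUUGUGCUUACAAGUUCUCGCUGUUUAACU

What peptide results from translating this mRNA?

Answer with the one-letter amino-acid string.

Answer: FMLCTVIHV

Derivation:
start AUG at pos 3
pos 3: AUG -> F; peptide=F
pos 6: UUG -> M; peptide=FM
pos 9: UGC -> L; peptide=FML
pos 12: UUA -> C; peptide=FMLC
pos 15: CAA -> T; peptide=FMLCT
pos 18: GUU -> V; peptide=FMLCTV
pos 21: CUC -> I; peptide=FMLCTVI
pos 24: GCU -> H; peptide=FMLCTVIH
pos 27: GUU -> V; peptide=FMLCTVIHV
pos 30: UAA -> STOP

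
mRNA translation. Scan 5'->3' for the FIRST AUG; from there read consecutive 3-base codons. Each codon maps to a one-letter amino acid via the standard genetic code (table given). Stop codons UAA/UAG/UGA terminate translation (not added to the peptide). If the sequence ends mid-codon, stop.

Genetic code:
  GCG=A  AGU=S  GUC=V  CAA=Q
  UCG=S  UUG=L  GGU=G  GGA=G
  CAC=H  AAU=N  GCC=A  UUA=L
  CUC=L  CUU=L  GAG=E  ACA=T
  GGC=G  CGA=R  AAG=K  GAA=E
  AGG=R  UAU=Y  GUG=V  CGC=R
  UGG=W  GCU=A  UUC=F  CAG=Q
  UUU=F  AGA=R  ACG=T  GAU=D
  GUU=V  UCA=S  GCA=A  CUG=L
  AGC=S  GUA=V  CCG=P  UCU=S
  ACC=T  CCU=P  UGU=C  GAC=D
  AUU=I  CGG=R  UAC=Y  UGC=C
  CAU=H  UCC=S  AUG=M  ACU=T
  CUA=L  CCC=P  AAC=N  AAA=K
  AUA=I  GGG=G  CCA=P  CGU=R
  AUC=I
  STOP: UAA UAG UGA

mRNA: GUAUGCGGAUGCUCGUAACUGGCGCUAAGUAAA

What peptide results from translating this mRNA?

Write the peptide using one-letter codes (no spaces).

Answer: MRMLVTGAK

Derivation:
start AUG at pos 2
pos 2: AUG -> M; peptide=M
pos 5: CGG -> R; peptide=MR
pos 8: AUG -> M; peptide=MRM
pos 11: CUC -> L; peptide=MRML
pos 14: GUA -> V; peptide=MRMLV
pos 17: ACU -> T; peptide=MRMLVT
pos 20: GGC -> G; peptide=MRMLVTG
pos 23: GCU -> A; peptide=MRMLVTGA
pos 26: AAG -> K; peptide=MRMLVTGAK
pos 29: UAA -> STOP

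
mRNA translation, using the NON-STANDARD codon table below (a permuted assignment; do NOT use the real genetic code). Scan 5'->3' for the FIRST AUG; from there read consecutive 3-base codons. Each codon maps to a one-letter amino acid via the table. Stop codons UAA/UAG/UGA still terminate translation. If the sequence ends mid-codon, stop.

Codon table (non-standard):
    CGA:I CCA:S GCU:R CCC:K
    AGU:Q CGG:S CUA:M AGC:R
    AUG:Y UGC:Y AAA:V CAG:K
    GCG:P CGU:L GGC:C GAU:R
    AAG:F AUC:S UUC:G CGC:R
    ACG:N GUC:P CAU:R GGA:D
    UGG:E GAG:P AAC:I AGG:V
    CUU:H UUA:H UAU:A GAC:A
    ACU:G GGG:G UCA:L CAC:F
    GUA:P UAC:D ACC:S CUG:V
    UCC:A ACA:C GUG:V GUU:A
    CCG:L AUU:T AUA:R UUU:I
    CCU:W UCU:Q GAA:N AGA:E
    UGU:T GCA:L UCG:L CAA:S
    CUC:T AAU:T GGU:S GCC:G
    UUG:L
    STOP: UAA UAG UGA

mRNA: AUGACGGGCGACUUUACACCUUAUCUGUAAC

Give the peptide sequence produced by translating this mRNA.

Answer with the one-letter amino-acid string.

Answer: YNCAICWAV

Derivation:
start AUG at pos 0
pos 0: AUG -> Y; peptide=Y
pos 3: ACG -> N; peptide=YN
pos 6: GGC -> C; peptide=YNC
pos 9: GAC -> A; peptide=YNCA
pos 12: UUU -> I; peptide=YNCAI
pos 15: ACA -> C; peptide=YNCAIC
pos 18: CCU -> W; peptide=YNCAICW
pos 21: UAU -> A; peptide=YNCAICWA
pos 24: CUG -> V; peptide=YNCAICWAV
pos 27: UAA -> STOP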